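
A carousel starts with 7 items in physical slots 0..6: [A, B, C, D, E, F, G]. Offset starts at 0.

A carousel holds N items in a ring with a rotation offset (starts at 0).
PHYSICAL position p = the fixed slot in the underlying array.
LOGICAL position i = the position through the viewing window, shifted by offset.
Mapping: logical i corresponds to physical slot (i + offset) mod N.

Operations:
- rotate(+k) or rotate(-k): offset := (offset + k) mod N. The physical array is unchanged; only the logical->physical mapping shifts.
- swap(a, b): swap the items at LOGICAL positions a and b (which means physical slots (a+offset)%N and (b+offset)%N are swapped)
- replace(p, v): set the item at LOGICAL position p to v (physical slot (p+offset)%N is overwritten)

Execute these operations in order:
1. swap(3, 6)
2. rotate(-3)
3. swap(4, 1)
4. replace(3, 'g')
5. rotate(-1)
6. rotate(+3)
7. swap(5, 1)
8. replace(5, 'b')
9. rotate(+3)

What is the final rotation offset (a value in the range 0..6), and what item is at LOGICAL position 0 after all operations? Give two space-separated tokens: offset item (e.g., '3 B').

Answer: 2 C

Derivation:
After op 1 (swap(3, 6)): offset=0, physical=[A,B,C,G,E,F,D], logical=[A,B,C,G,E,F,D]
After op 2 (rotate(-3)): offset=4, physical=[A,B,C,G,E,F,D], logical=[E,F,D,A,B,C,G]
After op 3 (swap(4, 1)): offset=4, physical=[A,F,C,G,E,B,D], logical=[E,B,D,A,F,C,G]
After op 4 (replace(3, 'g')): offset=4, physical=[g,F,C,G,E,B,D], logical=[E,B,D,g,F,C,G]
After op 5 (rotate(-1)): offset=3, physical=[g,F,C,G,E,B,D], logical=[G,E,B,D,g,F,C]
After op 6 (rotate(+3)): offset=6, physical=[g,F,C,G,E,B,D], logical=[D,g,F,C,G,E,B]
After op 7 (swap(5, 1)): offset=6, physical=[E,F,C,G,g,B,D], logical=[D,E,F,C,G,g,B]
After op 8 (replace(5, 'b')): offset=6, physical=[E,F,C,G,b,B,D], logical=[D,E,F,C,G,b,B]
After op 9 (rotate(+3)): offset=2, physical=[E,F,C,G,b,B,D], logical=[C,G,b,B,D,E,F]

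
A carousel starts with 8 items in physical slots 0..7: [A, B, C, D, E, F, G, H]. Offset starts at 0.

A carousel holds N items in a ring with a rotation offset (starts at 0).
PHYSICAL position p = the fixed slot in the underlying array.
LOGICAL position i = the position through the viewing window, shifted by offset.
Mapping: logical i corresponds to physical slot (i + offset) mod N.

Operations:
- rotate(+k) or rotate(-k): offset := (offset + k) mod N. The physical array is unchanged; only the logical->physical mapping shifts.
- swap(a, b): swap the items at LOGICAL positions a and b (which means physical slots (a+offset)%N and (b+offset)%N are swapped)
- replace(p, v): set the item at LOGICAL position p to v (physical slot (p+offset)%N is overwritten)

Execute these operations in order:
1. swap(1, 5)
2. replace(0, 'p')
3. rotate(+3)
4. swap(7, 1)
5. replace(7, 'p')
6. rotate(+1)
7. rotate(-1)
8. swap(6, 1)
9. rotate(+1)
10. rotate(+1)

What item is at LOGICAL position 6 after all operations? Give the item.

After op 1 (swap(1, 5)): offset=0, physical=[A,F,C,D,E,B,G,H], logical=[A,F,C,D,E,B,G,H]
After op 2 (replace(0, 'p')): offset=0, physical=[p,F,C,D,E,B,G,H], logical=[p,F,C,D,E,B,G,H]
After op 3 (rotate(+3)): offset=3, physical=[p,F,C,D,E,B,G,H], logical=[D,E,B,G,H,p,F,C]
After op 4 (swap(7, 1)): offset=3, physical=[p,F,E,D,C,B,G,H], logical=[D,C,B,G,H,p,F,E]
After op 5 (replace(7, 'p')): offset=3, physical=[p,F,p,D,C,B,G,H], logical=[D,C,B,G,H,p,F,p]
After op 6 (rotate(+1)): offset=4, physical=[p,F,p,D,C,B,G,H], logical=[C,B,G,H,p,F,p,D]
After op 7 (rotate(-1)): offset=3, physical=[p,F,p,D,C,B,G,H], logical=[D,C,B,G,H,p,F,p]
After op 8 (swap(6, 1)): offset=3, physical=[p,C,p,D,F,B,G,H], logical=[D,F,B,G,H,p,C,p]
After op 9 (rotate(+1)): offset=4, physical=[p,C,p,D,F,B,G,H], logical=[F,B,G,H,p,C,p,D]
After op 10 (rotate(+1)): offset=5, physical=[p,C,p,D,F,B,G,H], logical=[B,G,H,p,C,p,D,F]

Answer: D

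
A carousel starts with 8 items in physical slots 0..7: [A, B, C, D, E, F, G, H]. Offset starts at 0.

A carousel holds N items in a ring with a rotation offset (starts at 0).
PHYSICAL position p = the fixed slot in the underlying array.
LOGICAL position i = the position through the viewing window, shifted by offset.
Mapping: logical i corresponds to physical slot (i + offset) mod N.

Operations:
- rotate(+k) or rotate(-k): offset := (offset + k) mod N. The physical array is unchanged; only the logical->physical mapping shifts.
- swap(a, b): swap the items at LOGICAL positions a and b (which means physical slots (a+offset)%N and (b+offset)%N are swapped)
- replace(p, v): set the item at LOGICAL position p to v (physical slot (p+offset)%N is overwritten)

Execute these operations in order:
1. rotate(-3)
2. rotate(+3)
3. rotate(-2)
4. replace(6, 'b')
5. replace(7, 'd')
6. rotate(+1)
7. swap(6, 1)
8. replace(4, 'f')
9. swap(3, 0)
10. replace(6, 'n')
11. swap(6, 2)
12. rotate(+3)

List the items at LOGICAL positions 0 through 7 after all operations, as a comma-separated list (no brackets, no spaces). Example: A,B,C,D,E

After op 1 (rotate(-3)): offset=5, physical=[A,B,C,D,E,F,G,H], logical=[F,G,H,A,B,C,D,E]
After op 2 (rotate(+3)): offset=0, physical=[A,B,C,D,E,F,G,H], logical=[A,B,C,D,E,F,G,H]
After op 3 (rotate(-2)): offset=6, physical=[A,B,C,D,E,F,G,H], logical=[G,H,A,B,C,D,E,F]
After op 4 (replace(6, 'b')): offset=6, physical=[A,B,C,D,b,F,G,H], logical=[G,H,A,B,C,D,b,F]
After op 5 (replace(7, 'd')): offset=6, physical=[A,B,C,D,b,d,G,H], logical=[G,H,A,B,C,D,b,d]
After op 6 (rotate(+1)): offset=7, physical=[A,B,C,D,b,d,G,H], logical=[H,A,B,C,D,b,d,G]
After op 7 (swap(6, 1)): offset=7, physical=[d,B,C,D,b,A,G,H], logical=[H,d,B,C,D,b,A,G]
After op 8 (replace(4, 'f')): offset=7, physical=[d,B,C,f,b,A,G,H], logical=[H,d,B,C,f,b,A,G]
After op 9 (swap(3, 0)): offset=7, physical=[d,B,H,f,b,A,G,C], logical=[C,d,B,H,f,b,A,G]
After op 10 (replace(6, 'n')): offset=7, physical=[d,B,H,f,b,n,G,C], logical=[C,d,B,H,f,b,n,G]
After op 11 (swap(6, 2)): offset=7, physical=[d,n,H,f,b,B,G,C], logical=[C,d,n,H,f,b,B,G]
After op 12 (rotate(+3)): offset=2, physical=[d,n,H,f,b,B,G,C], logical=[H,f,b,B,G,C,d,n]

Answer: H,f,b,B,G,C,d,n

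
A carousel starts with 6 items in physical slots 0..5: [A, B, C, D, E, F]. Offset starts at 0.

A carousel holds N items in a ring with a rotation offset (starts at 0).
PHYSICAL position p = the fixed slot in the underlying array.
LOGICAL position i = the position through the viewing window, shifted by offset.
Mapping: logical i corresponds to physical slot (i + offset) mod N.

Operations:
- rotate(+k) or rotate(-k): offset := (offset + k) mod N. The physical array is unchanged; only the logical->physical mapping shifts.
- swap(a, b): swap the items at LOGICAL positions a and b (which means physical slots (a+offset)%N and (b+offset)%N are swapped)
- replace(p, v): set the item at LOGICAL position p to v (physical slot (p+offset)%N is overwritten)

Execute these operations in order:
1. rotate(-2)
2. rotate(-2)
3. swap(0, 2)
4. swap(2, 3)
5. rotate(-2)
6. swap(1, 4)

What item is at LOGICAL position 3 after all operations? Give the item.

After op 1 (rotate(-2)): offset=4, physical=[A,B,C,D,E,F], logical=[E,F,A,B,C,D]
After op 2 (rotate(-2)): offset=2, physical=[A,B,C,D,E,F], logical=[C,D,E,F,A,B]
After op 3 (swap(0, 2)): offset=2, physical=[A,B,E,D,C,F], logical=[E,D,C,F,A,B]
After op 4 (swap(2, 3)): offset=2, physical=[A,B,E,D,F,C], logical=[E,D,F,C,A,B]
After op 5 (rotate(-2)): offset=0, physical=[A,B,E,D,F,C], logical=[A,B,E,D,F,C]
After op 6 (swap(1, 4)): offset=0, physical=[A,F,E,D,B,C], logical=[A,F,E,D,B,C]

Answer: D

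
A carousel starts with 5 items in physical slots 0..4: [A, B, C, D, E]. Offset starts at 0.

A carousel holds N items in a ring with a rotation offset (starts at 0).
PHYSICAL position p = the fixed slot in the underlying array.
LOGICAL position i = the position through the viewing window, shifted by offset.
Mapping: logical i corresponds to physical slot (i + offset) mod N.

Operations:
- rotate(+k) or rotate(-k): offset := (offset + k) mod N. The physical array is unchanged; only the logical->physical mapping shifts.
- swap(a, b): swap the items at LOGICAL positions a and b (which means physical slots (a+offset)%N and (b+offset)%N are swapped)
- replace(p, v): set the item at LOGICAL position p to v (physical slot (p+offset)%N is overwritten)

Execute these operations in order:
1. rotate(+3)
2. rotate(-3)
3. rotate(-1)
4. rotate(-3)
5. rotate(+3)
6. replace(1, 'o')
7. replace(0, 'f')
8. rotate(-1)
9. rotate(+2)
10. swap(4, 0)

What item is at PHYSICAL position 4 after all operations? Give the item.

Answer: o

Derivation:
After op 1 (rotate(+3)): offset=3, physical=[A,B,C,D,E], logical=[D,E,A,B,C]
After op 2 (rotate(-3)): offset=0, physical=[A,B,C,D,E], logical=[A,B,C,D,E]
After op 3 (rotate(-1)): offset=4, physical=[A,B,C,D,E], logical=[E,A,B,C,D]
After op 4 (rotate(-3)): offset=1, physical=[A,B,C,D,E], logical=[B,C,D,E,A]
After op 5 (rotate(+3)): offset=4, physical=[A,B,C,D,E], logical=[E,A,B,C,D]
After op 6 (replace(1, 'o')): offset=4, physical=[o,B,C,D,E], logical=[E,o,B,C,D]
After op 7 (replace(0, 'f')): offset=4, physical=[o,B,C,D,f], logical=[f,o,B,C,D]
After op 8 (rotate(-1)): offset=3, physical=[o,B,C,D,f], logical=[D,f,o,B,C]
After op 9 (rotate(+2)): offset=0, physical=[o,B,C,D,f], logical=[o,B,C,D,f]
After op 10 (swap(4, 0)): offset=0, physical=[f,B,C,D,o], logical=[f,B,C,D,o]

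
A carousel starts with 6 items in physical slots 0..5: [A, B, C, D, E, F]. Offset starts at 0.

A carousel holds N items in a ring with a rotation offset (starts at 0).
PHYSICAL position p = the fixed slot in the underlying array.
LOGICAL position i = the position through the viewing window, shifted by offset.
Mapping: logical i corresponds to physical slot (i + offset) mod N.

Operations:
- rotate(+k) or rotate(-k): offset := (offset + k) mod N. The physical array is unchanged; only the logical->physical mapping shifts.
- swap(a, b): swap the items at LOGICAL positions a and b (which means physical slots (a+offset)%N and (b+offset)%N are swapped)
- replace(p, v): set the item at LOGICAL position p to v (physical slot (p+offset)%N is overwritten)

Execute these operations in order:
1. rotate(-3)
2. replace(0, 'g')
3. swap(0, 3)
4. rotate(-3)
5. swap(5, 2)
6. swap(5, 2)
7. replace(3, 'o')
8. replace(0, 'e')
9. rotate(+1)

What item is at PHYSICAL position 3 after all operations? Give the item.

After op 1 (rotate(-3)): offset=3, physical=[A,B,C,D,E,F], logical=[D,E,F,A,B,C]
After op 2 (replace(0, 'g')): offset=3, physical=[A,B,C,g,E,F], logical=[g,E,F,A,B,C]
After op 3 (swap(0, 3)): offset=3, physical=[g,B,C,A,E,F], logical=[A,E,F,g,B,C]
After op 4 (rotate(-3)): offset=0, physical=[g,B,C,A,E,F], logical=[g,B,C,A,E,F]
After op 5 (swap(5, 2)): offset=0, physical=[g,B,F,A,E,C], logical=[g,B,F,A,E,C]
After op 6 (swap(5, 2)): offset=0, physical=[g,B,C,A,E,F], logical=[g,B,C,A,E,F]
After op 7 (replace(3, 'o')): offset=0, physical=[g,B,C,o,E,F], logical=[g,B,C,o,E,F]
After op 8 (replace(0, 'e')): offset=0, physical=[e,B,C,o,E,F], logical=[e,B,C,o,E,F]
After op 9 (rotate(+1)): offset=1, physical=[e,B,C,o,E,F], logical=[B,C,o,E,F,e]

Answer: o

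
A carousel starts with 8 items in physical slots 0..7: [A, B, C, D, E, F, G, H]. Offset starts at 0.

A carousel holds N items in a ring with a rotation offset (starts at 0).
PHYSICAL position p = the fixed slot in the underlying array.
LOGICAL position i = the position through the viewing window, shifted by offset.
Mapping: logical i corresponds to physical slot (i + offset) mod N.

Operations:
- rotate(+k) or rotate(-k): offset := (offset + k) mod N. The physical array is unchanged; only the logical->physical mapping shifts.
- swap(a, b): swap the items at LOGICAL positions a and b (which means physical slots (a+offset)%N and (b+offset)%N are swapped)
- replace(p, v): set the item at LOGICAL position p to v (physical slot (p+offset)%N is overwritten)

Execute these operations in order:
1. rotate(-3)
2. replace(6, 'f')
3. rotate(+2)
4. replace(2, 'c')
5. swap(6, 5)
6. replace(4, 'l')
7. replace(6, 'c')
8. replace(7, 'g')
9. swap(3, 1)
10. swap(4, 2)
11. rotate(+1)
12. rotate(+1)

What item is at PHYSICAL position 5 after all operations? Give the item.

After op 1 (rotate(-3)): offset=5, physical=[A,B,C,D,E,F,G,H], logical=[F,G,H,A,B,C,D,E]
After op 2 (replace(6, 'f')): offset=5, physical=[A,B,C,f,E,F,G,H], logical=[F,G,H,A,B,C,f,E]
After op 3 (rotate(+2)): offset=7, physical=[A,B,C,f,E,F,G,H], logical=[H,A,B,C,f,E,F,G]
After op 4 (replace(2, 'c')): offset=7, physical=[A,c,C,f,E,F,G,H], logical=[H,A,c,C,f,E,F,G]
After op 5 (swap(6, 5)): offset=7, physical=[A,c,C,f,F,E,G,H], logical=[H,A,c,C,f,F,E,G]
After op 6 (replace(4, 'l')): offset=7, physical=[A,c,C,l,F,E,G,H], logical=[H,A,c,C,l,F,E,G]
After op 7 (replace(6, 'c')): offset=7, physical=[A,c,C,l,F,c,G,H], logical=[H,A,c,C,l,F,c,G]
After op 8 (replace(7, 'g')): offset=7, physical=[A,c,C,l,F,c,g,H], logical=[H,A,c,C,l,F,c,g]
After op 9 (swap(3, 1)): offset=7, physical=[C,c,A,l,F,c,g,H], logical=[H,C,c,A,l,F,c,g]
After op 10 (swap(4, 2)): offset=7, physical=[C,l,A,c,F,c,g,H], logical=[H,C,l,A,c,F,c,g]
After op 11 (rotate(+1)): offset=0, physical=[C,l,A,c,F,c,g,H], logical=[C,l,A,c,F,c,g,H]
After op 12 (rotate(+1)): offset=1, physical=[C,l,A,c,F,c,g,H], logical=[l,A,c,F,c,g,H,C]

Answer: c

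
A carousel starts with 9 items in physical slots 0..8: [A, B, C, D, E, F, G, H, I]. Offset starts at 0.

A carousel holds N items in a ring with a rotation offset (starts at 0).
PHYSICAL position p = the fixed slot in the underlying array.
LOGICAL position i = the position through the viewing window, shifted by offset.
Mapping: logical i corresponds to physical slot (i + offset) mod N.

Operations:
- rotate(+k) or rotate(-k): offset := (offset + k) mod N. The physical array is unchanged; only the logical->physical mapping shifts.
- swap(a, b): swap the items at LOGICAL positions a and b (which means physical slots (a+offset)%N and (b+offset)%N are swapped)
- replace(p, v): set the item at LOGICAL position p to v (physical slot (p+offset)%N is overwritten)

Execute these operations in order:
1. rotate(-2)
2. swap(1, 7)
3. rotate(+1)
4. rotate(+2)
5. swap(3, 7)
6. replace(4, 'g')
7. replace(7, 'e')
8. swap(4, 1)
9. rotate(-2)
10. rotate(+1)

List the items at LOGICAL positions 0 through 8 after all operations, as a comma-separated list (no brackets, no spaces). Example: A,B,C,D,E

After op 1 (rotate(-2)): offset=7, physical=[A,B,C,D,E,F,G,H,I], logical=[H,I,A,B,C,D,E,F,G]
After op 2 (swap(1, 7)): offset=7, physical=[A,B,C,D,E,I,G,H,F], logical=[H,F,A,B,C,D,E,I,G]
After op 3 (rotate(+1)): offset=8, physical=[A,B,C,D,E,I,G,H,F], logical=[F,A,B,C,D,E,I,G,H]
After op 4 (rotate(+2)): offset=1, physical=[A,B,C,D,E,I,G,H,F], logical=[B,C,D,E,I,G,H,F,A]
After op 5 (swap(3, 7)): offset=1, physical=[A,B,C,D,F,I,G,H,E], logical=[B,C,D,F,I,G,H,E,A]
After op 6 (replace(4, 'g')): offset=1, physical=[A,B,C,D,F,g,G,H,E], logical=[B,C,D,F,g,G,H,E,A]
After op 7 (replace(7, 'e')): offset=1, physical=[A,B,C,D,F,g,G,H,e], logical=[B,C,D,F,g,G,H,e,A]
After op 8 (swap(4, 1)): offset=1, physical=[A,B,g,D,F,C,G,H,e], logical=[B,g,D,F,C,G,H,e,A]
After op 9 (rotate(-2)): offset=8, physical=[A,B,g,D,F,C,G,H,e], logical=[e,A,B,g,D,F,C,G,H]
After op 10 (rotate(+1)): offset=0, physical=[A,B,g,D,F,C,G,H,e], logical=[A,B,g,D,F,C,G,H,e]

Answer: A,B,g,D,F,C,G,H,e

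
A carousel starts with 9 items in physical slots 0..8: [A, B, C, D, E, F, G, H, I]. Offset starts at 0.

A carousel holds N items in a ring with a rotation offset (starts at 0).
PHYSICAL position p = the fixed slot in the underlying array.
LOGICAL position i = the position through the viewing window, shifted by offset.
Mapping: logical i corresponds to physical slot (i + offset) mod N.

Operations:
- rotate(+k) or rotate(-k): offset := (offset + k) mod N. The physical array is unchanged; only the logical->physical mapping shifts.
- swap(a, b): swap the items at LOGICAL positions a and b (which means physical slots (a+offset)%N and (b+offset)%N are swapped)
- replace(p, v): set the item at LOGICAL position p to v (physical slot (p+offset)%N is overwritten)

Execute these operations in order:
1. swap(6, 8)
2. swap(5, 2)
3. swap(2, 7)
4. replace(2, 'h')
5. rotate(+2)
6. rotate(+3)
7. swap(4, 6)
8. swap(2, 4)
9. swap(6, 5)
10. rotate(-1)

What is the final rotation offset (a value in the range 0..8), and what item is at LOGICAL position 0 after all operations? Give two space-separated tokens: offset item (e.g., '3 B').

After op 1 (swap(6, 8)): offset=0, physical=[A,B,C,D,E,F,I,H,G], logical=[A,B,C,D,E,F,I,H,G]
After op 2 (swap(5, 2)): offset=0, physical=[A,B,F,D,E,C,I,H,G], logical=[A,B,F,D,E,C,I,H,G]
After op 3 (swap(2, 7)): offset=0, physical=[A,B,H,D,E,C,I,F,G], logical=[A,B,H,D,E,C,I,F,G]
After op 4 (replace(2, 'h')): offset=0, physical=[A,B,h,D,E,C,I,F,G], logical=[A,B,h,D,E,C,I,F,G]
After op 5 (rotate(+2)): offset=2, physical=[A,B,h,D,E,C,I,F,G], logical=[h,D,E,C,I,F,G,A,B]
After op 6 (rotate(+3)): offset=5, physical=[A,B,h,D,E,C,I,F,G], logical=[C,I,F,G,A,B,h,D,E]
After op 7 (swap(4, 6)): offset=5, physical=[h,B,A,D,E,C,I,F,G], logical=[C,I,F,G,h,B,A,D,E]
After op 8 (swap(2, 4)): offset=5, physical=[F,B,A,D,E,C,I,h,G], logical=[C,I,h,G,F,B,A,D,E]
After op 9 (swap(6, 5)): offset=5, physical=[F,A,B,D,E,C,I,h,G], logical=[C,I,h,G,F,A,B,D,E]
After op 10 (rotate(-1)): offset=4, physical=[F,A,B,D,E,C,I,h,G], logical=[E,C,I,h,G,F,A,B,D]

Answer: 4 E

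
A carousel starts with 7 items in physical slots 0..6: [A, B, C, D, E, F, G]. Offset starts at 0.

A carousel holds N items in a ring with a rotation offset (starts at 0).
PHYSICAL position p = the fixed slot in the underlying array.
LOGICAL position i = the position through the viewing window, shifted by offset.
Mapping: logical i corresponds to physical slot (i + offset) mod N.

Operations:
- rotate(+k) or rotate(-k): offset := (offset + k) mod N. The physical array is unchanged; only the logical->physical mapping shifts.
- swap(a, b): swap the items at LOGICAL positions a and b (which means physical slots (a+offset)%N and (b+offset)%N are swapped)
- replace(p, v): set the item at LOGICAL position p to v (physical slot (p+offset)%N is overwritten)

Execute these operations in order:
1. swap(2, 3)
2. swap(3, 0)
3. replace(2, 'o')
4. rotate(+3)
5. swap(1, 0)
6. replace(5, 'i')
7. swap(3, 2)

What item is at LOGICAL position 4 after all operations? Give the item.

After op 1 (swap(2, 3)): offset=0, physical=[A,B,D,C,E,F,G], logical=[A,B,D,C,E,F,G]
After op 2 (swap(3, 0)): offset=0, physical=[C,B,D,A,E,F,G], logical=[C,B,D,A,E,F,G]
After op 3 (replace(2, 'o')): offset=0, physical=[C,B,o,A,E,F,G], logical=[C,B,o,A,E,F,G]
After op 4 (rotate(+3)): offset=3, physical=[C,B,o,A,E,F,G], logical=[A,E,F,G,C,B,o]
After op 5 (swap(1, 0)): offset=3, physical=[C,B,o,E,A,F,G], logical=[E,A,F,G,C,B,o]
After op 6 (replace(5, 'i')): offset=3, physical=[C,i,o,E,A,F,G], logical=[E,A,F,G,C,i,o]
After op 7 (swap(3, 2)): offset=3, physical=[C,i,o,E,A,G,F], logical=[E,A,G,F,C,i,o]

Answer: C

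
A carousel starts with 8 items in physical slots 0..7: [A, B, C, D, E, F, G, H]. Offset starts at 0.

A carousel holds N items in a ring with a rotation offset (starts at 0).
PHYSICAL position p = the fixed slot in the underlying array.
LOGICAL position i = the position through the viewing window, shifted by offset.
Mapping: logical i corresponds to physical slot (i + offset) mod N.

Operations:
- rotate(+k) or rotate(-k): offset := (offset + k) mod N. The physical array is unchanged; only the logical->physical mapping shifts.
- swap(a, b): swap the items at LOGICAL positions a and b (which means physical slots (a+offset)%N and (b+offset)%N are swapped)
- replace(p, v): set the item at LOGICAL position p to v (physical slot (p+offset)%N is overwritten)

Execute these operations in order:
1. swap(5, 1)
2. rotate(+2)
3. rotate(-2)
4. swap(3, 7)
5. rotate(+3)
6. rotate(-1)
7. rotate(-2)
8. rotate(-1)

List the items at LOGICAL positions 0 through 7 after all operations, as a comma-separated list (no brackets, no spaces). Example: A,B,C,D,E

Answer: D,A,F,C,H,E,B,G

Derivation:
After op 1 (swap(5, 1)): offset=0, physical=[A,F,C,D,E,B,G,H], logical=[A,F,C,D,E,B,G,H]
After op 2 (rotate(+2)): offset=2, physical=[A,F,C,D,E,B,G,H], logical=[C,D,E,B,G,H,A,F]
After op 3 (rotate(-2)): offset=0, physical=[A,F,C,D,E,B,G,H], logical=[A,F,C,D,E,B,G,H]
After op 4 (swap(3, 7)): offset=0, physical=[A,F,C,H,E,B,G,D], logical=[A,F,C,H,E,B,G,D]
After op 5 (rotate(+3)): offset=3, physical=[A,F,C,H,E,B,G,D], logical=[H,E,B,G,D,A,F,C]
After op 6 (rotate(-1)): offset=2, physical=[A,F,C,H,E,B,G,D], logical=[C,H,E,B,G,D,A,F]
After op 7 (rotate(-2)): offset=0, physical=[A,F,C,H,E,B,G,D], logical=[A,F,C,H,E,B,G,D]
After op 8 (rotate(-1)): offset=7, physical=[A,F,C,H,E,B,G,D], logical=[D,A,F,C,H,E,B,G]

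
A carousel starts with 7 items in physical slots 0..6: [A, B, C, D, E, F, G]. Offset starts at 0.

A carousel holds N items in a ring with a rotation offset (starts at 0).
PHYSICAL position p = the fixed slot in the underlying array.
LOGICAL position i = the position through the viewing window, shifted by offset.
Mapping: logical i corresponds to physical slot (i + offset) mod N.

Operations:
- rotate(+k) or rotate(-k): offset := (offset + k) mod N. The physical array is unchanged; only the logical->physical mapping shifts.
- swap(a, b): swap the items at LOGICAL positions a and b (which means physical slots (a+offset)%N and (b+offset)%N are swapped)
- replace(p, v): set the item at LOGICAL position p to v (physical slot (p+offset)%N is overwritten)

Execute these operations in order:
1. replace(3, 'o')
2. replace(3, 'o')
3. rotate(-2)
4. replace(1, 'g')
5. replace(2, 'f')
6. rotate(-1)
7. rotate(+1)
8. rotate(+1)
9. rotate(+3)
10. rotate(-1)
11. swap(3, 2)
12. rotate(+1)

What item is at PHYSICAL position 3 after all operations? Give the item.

Answer: E

Derivation:
After op 1 (replace(3, 'o')): offset=0, physical=[A,B,C,o,E,F,G], logical=[A,B,C,o,E,F,G]
After op 2 (replace(3, 'o')): offset=0, physical=[A,B,C,o,E,F,G], logical=[A,B,C,o,E,F,G]
After op 3 (rotate(-2)): offset=5, physical=[A,B,C,o,E,F,G], logical=[F,G,A,B,C,o,E]
After op 4 (replace(1, 'g')): offset=5, physical=[A,B,C,o,E,F,g], logical=[F,g,A,B,C,o,E]
After op 5 (replace(2, 'f')): offset=5, physical=[f,B,C,o,E,F,g], logical=[F,g,f,B,C,o,E]
After op 6 (rotate(-1)): offset=4, physical=[f,B,C,o,E,F,g], logical=[E,F,g,f,B,C,o]
After op 7 (rotate(+1)): offset=5, physical=[f,B,C,o,E,F,g], logical=[F,g,f,B,C,o,E]
After op 8 (rotate(+1)): offset=6, physical=[f,B,C,o,E,F,g], logical=[g,f,B,C,o,E,F]
After op 9 (rotate(+3)): offset=2, physical=[f,B,C,o,E,F,g], logical=[C,o,E,F,g,f,B]
After op 10 (rotate(-1)): offset=1, physical=[f,B,C,o,E,F,g], logical=[B,C,o,E,F,g,f]
After op 11 (swap(3, 2)): offset=1, physical=[f,B,C,E,o,F,g], logical=[B,C,E,o,F,g,f]
After op 12 (rotate(+1)): offset=2, physical=[f,B,C,E,o,F,g], logical=[C,E,o,F,g,f,B]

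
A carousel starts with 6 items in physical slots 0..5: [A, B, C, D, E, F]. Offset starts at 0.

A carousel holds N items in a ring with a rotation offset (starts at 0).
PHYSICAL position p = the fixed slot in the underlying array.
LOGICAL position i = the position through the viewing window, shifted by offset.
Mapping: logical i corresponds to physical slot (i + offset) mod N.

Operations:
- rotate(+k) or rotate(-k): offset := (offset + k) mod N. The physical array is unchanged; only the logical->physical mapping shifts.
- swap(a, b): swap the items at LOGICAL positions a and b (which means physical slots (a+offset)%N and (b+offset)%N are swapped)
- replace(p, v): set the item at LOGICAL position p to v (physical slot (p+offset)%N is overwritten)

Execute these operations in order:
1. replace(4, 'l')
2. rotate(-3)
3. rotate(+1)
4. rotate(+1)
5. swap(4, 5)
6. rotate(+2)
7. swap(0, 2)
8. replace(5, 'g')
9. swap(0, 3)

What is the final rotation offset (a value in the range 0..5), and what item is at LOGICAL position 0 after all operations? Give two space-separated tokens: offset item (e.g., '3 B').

After op 1 (replace(4, 'l')): offset=0, physical=[A,B,C,D,l,F], logical=[A,B,C,D,l,F]
After op 2 (rotate(-3)): offset=3, physical=[A,B,C,D,l,F], logical=[D,l,F,A,B,C]
After op 3 (rotate(+1)): offset=4, physical=[A,B,C,D,l,F], logical=[l,F,A,B,C,D]
After op 4 (rotate(+1)): offset=5, physical=[A,B,C,D,l,F], logical=[F,A,B,C,D,l]
After op 5 (swap(4, 5)): offset=5, physical=[A,B,C,l,D,F], logical=[F,A,B,C,l,D]
After op 6 (rotate(+2)): offset=1, physical=[A,B,C,l,D,F], logical=[B,C,l,D,F,A]
After op 7 (swap(0, 2)): offset=1, physical=[A,l,C,B,D,F], logical=[l,C,B,D,F,A]
After op 8 (replace(5, 'g')): offset=1, physical=[g,l,C,B,D,F], logical=[l,C,B,D,F,g]
After op 9 (swap(0, 3)): offset=1, physical=[g,D,C,B,l,F], logical=[D,C,B,l,F,g]

Answer: 1 D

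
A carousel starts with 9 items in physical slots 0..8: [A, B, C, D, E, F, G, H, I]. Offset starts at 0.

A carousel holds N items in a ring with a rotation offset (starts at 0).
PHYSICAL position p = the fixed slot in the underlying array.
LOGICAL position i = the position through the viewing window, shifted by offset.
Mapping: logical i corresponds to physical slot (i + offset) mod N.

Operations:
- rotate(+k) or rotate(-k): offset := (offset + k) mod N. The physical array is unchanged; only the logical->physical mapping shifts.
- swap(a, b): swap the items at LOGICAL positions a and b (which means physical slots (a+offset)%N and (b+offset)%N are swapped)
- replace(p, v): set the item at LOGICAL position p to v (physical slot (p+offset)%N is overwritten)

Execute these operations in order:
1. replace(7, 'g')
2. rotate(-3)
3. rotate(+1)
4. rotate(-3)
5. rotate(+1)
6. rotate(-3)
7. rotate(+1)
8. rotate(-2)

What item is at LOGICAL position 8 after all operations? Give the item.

Answer: A

Derivation:
After op 1 (replace(7, 'g')): offset=0, physical=[A,B,C,D,E,F,G,g,I], logical=[A,B,C,D,E,F,G,g,I]
After op 2 (rotate(-3)): offset=6, physical=[A,B,C,D,E,F,G,g,I], logical=[G,g,I,A,B,C,D,E,F]
After op 3 (rotate(+1)): offset=7, physical=[A,B,C,D,E,F,G,g,I], logical=[g,I,A,B,C,D,E,F,G]
After op 4 (rotate(-3)): offset=4, physical=[A,B,C,D,E,F,G,g,I], logical=[E,F,G,g,I,A,B,C,D]
After op 5 (rotate(+1)): offset=5, physical=[A,B,C,D,E,F,G,g,I], logical=[F,G,g,I,A,B,C,D,E]
After op 6 (rotate(-3)): offset=2, physical=[A,B,C,D,E,F,G,g,I], logical=[C,D,E,F,G,g,I,A,B]
After op 7 (rotate(+1)): offset=3, physical=[A,B,C,D,E,F,G,g,I], logical=[D,E,F,G,g,I,A,B,C]
After op 8 (rotate(-2)): offset=1, physical=[A,B,C,D,E,F,G,g,I], logical=[B,C,D,E,F,G,g,I,A]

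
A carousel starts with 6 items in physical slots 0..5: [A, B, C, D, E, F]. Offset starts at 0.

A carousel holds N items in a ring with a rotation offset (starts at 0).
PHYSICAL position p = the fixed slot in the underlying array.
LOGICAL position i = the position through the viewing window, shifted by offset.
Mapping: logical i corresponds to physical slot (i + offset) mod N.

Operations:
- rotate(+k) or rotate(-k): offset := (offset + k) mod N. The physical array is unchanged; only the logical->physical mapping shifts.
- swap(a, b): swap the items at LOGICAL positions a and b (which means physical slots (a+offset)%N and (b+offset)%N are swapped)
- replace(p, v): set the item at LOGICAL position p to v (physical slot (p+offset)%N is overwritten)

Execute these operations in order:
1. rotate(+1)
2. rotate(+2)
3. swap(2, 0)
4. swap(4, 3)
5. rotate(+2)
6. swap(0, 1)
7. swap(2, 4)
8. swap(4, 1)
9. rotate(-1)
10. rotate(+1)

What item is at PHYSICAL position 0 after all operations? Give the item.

After op 1 (rotate(+1)): offset=1, physical=[A,B,C,D,E,F], logical=[B,C,D,E,F,A]
After op 2 (rotate(+2)): offset=3, physical=[A,B,C,D,E,F], logical=[D,E,F,A,B,C]
After op 3 (swap(2, 0)): offset=3, physical=[A,B,C,F,E,D], logical=[F,E,D,A,B,C]
After op 4 (swap(4, 3)): offset=3, physical=[B,A,C,F,E,D], logical=[F,E,D,B,A,C]
After op 5 (rotate(+2)): offset=5, physical=[B,A,C,F,E,D], logical=[D,B,A,C,F,E]
After op 6 (swap(0, 1)): offset=5, physical=[D,A,C,F,E,B], logical=[B,D,A,C,F,E]
After op 7 (swap(2, 4)): offset=5, physical=[D,F,C,A,E,B], logical=[B,D,F,C,A,E]
After op 8 (swap(4, 1)): offset=5, physical=[A,F,C,D,E,B], logical=[B,A,F,C,D,E]
After op 9 (rotate(-1)): offset=4, physical=[A,F,C,D,E,B], logical=[E,B,A,F,C,D]
After op 10 (rotate(+1)): offset=5, physical=[A,F,C,D,E,B], logical=[B,A,F,C,D,E]

Answer: A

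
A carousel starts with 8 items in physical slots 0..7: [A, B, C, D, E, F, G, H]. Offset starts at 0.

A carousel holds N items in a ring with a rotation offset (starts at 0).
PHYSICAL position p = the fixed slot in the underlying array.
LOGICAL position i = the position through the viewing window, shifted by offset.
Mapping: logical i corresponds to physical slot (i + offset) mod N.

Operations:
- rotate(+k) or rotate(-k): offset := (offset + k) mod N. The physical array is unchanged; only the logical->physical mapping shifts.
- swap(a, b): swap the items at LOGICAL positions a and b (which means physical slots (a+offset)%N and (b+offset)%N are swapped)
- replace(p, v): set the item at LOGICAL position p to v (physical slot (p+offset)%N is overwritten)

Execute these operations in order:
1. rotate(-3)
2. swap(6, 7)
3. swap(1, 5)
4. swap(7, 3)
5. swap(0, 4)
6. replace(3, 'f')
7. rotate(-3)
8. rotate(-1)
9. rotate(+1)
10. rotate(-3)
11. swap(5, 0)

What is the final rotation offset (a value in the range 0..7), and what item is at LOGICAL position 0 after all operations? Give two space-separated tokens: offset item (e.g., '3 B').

After op 1 (rotate(-3)): offset=5, physical=[A,B,C,D,E,F,G,H], logical=[F,G,H,A,B,C,D,E]
After op 2 (swap(6, 7)): offset=5, physical=[A,B,C,E,D,F,G,H], logical=[F,G,H,A,B,C,E,D]
After op 3 (swap(1, 5)): offset=5, physical=[A,B,G,E,D,F,C,H], logical=[F,C,H,A,B,G,E,D]
After op 4 (swap(7, 3)): offset=5, physical=[D,B,G,E,A,F,C,H], logical=[F,C,H,D,B,G,E,A]
After op 5 (swap(0, 4)): offset=5, physical=[D,F,G,E,A,B,C,H], logical=[B,C,H,D,F,G,E,A]
After op 6 (replace(3, 'f')): offset=5, physical=[f,F,G,E,A,B,C,H], logical=[B,C,H,f,F,G,E,A]
After op 7 (rotate(-3)): offset=2, physical=[f,F,G,E,A,B,C,H], logical=[G,E,A,B,C,H,f,F]
After op 8 (rotate(-1)): offset=1, physical=[f,F,G,E,A,B,C,H], logical=[F,G,E,A,B,C,H,f]
After op 9 (rotate(+1)): offset=2, physical=[f,F,G,E,A,B,C,H], logical=[G,E,A,B,C,H,f,F]
After op 10 (rotate(-3)): offset=7, physical=[f,F,G,E,A,B,C,H], logical=[H,f,F,G,E,A,B,C]
After op 11 (swap(5, 0)): offset=7, physical=[f,F,G,E,H,B,C,A], logical=[A,f,F,G,E,H,B,C]

Answer: 7 A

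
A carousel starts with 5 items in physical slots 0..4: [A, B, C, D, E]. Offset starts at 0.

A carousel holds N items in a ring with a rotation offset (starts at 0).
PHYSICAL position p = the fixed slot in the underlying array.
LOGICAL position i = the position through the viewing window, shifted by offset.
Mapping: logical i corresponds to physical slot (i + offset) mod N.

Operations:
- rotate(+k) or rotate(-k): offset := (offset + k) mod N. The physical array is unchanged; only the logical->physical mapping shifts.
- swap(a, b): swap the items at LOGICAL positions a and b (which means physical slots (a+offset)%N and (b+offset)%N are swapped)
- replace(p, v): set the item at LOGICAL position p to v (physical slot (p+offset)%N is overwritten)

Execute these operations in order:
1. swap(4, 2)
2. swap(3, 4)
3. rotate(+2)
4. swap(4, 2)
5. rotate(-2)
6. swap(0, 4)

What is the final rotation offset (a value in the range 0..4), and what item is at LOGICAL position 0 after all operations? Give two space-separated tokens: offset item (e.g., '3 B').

Answer: 0 B

Derivation:
After op 1 (swap(4, 2)): offset=0, physical=[A,B,E,D,C], logical=[A,B,E,D,C]
After op 2 (swap(3, 4)): offset=0, physical=[A,B,E,C,D], logical=[A,B,E,C,D]
After op 3 (rotate(+2)): offset=2, physical=[A,B,E,C,D], logical=[E,C,D,A,B]
After op 4 (swap(4, 2)): offset=2, physical=[A,D,E,C,B], logical=[E,C,B,A,D]
After op 5 (rotate(-2)): offset=0, physical=[A,D,E,C,B], logical=[A,D,E,C,B]
After op 6 (swap(0, 4)): offset=0, physical=[B,D,E,C,A], logical=[B,D,E,C,A]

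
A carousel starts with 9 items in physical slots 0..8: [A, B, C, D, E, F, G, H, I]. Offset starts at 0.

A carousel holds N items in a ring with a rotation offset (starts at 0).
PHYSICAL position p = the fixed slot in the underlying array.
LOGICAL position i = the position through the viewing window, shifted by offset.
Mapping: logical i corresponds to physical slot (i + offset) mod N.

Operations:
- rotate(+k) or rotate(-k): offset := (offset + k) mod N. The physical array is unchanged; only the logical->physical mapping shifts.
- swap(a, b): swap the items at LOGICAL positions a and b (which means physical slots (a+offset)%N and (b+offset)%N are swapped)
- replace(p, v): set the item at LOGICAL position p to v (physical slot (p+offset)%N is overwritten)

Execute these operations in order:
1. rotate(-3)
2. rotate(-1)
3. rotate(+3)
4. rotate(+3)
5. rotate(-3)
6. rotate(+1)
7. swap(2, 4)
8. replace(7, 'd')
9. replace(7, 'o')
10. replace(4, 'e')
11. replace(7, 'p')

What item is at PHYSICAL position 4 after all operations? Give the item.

After op 1 (rotate(-3)): offset=6, physical=[A,B,C,D,E,F,G,H,I], logical=[G,H,I,A,B,C,D,E,F]
After op 2 (rotate(-1)): offset=5, physical=[A,B,C,D,E,F,G,H,I], logical=[F,G,H,I,A,B,C,D,E]
After op 3 (rotate(+3)): offset=8, physical=[A,B,C,D,E,F,G,H,I], logical=[I,A,B,C,D,E,F,G,H]
After op 4 (rotate(+3)): offset=2, physical=[A,B,C,D,E,F,G,H,I], logical=[C,D,E,F,G,H,I,A,B]
After op 5 (rotate(-3)): offset=8, physical=[A,B,C,D,E,F,G,H,I], logical=[I,A,B,C,D,E,F,G,H]
After op 6 (rotate(+1)): offset=0, physical=[A,B,C,D,E,F,G,H,I], logical=[A,B,C,D,E,F,G,H,I]
After op 7 (swap(2, 4)): offset=0, physical=[A,B,E,D,C,F,G,H,I], logical=[A,B,E,D,C,F,G,H,I]
After op 8 (replace(7, 'd')): offset=0, physical=[A,B,E,D,C,F,G,d,I], logical=[A,B,E,D,C,F,G,d,I]
After op 9 (replace(7, 'o')): offset=0, physical=[A,B,E,D,C,F,G,o,I], logical=[A,B,E,D,C,F,G,o,I]
After op 10 (replace(4, 'e')): offset=0, physical=[A,B,E,D,e,F,G,o,I], logical=[A,B,E,D,e,F,G,o,I]
After op 11 (replace(7, 'p')): offset=0, physical=[A,B,E,D,e,F,G,p,I], logical=[A,B,E,D,e,F,G,p,I]

Answer: e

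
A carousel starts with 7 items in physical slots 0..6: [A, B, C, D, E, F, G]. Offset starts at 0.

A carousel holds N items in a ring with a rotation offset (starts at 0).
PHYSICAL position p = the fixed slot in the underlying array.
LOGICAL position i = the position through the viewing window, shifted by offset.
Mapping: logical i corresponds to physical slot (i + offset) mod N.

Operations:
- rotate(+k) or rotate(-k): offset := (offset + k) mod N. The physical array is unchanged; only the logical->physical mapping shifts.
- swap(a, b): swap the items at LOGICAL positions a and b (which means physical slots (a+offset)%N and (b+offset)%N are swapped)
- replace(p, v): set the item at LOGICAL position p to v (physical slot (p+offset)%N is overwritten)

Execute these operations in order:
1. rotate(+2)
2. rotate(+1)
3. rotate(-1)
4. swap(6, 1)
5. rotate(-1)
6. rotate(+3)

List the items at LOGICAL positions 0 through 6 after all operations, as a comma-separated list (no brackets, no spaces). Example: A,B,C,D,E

Answer: E,F,G,A,D,C,B

Derivation:
After op 1 (rotate(+2)): offset=2, physical=[A,B,C,D,E,F,G], logical=[C,D,E,F,G,A,B]
After op 2 (rotate(+1)): offset=3, physical=[A,B,C,D,E,F,G], logical=[D,E,F,G,A,B,C]
After op 3 (rotate(-1)): offset=2, physical=[A,B,C,D,E,F,G], logical=[C,D,E,F,G,A,B]
After op 4 (swap(6, 1)): offset=2, physical=[A,D,C,B,E,F,G], logical=[C,B,E,F,G,A,D]
After op 5 (rotate(-1)): offset=1, physical=[A,D,C,B,E,F,G], logical=[D,C,B,E,F,G,A]
After op 6 (rotate(+3)): offset=4, physical=[A,D,C,B,E,F,G], logical=[E,F,G,A,D,C,B]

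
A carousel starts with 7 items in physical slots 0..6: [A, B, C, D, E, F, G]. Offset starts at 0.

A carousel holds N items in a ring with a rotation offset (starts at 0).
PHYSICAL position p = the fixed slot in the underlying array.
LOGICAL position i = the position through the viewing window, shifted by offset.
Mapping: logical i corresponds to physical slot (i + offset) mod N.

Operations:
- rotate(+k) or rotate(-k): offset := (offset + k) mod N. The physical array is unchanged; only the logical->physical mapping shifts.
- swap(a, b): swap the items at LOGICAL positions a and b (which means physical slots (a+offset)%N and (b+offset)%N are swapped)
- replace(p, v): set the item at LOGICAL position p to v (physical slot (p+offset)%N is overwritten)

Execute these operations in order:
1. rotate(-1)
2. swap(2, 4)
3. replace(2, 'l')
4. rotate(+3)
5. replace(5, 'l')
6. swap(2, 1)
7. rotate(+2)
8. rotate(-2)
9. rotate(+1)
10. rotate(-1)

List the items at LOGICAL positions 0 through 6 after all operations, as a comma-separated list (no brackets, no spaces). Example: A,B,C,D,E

After op 1 (rotate(-1)): offset=6, physical=[A,B,C,D,E,F,G], logical=[G,A,B,C,D,E,F]
After op 2 (swap(2, 4)): offset=6, physical=[A,D,C,B,E,F,G], logical=[G,A,D,C,B,E,F]
After op 3 (replace(2, 'l')): offset=6, physical=[A,l,C,B,E,F,G], logical=[G,A,l,C,B,E,F]
After op 4 (rotate(+3)): offset=2, physical=[A,l,C,B,E,F,G], logical=[C,B,E,F,G,A,l]
After op 5 (replace(5, 'l')): offset=2, physical=[l,l,C,B,E,F,G], logical=[C,B,E,F,G,l,l]
After op 6 (swap(2, 1)): offset=2, physical=[l,l,C,E,B,F,G], logical=[C,E,B,F,G,l,l]
After op 7 (rotate(+2)): offset=4, physical=[l,l,C,E,B,F,G], logical=[B,F,G,l,l,C,E]
After op 8 (rotate(-2)): offset=2, physical=[l,l,C,E,B,F,G], logical=[C,E,B,F,G,l,l]
After op 9 (rotate(+1)): offset=3, physical=[l,l,C,E,B,F,G], logical=[E,B,F,G,l,l,C]
After op 10 (rotate(-1)): offset=2, physical=[l,l,C,E,B,F,G], logical=[C,E,B,F,G,l,l]

Answer: C,E,B,F,G,l,l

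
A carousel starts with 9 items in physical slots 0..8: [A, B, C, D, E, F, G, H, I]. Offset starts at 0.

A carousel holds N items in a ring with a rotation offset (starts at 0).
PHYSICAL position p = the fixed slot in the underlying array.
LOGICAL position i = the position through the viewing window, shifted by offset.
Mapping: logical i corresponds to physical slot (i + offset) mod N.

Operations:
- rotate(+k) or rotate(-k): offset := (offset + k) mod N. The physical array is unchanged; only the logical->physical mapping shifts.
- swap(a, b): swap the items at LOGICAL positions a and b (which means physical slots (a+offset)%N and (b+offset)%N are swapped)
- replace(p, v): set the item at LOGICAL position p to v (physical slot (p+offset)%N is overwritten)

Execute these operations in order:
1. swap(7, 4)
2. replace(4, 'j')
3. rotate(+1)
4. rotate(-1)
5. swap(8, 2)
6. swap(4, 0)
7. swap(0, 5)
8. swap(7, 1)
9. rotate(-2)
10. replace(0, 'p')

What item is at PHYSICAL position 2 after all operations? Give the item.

Answer: I

Derivation:
After op 1 (swap(7, 4)): offset=0, physical=[A,B,C,D,H,F,G,E,I], logical=[A,B,C,D,H,F,G,E,I]
After op 2 (replace(4, 'j')): offset=0, physical=[A,B,C,D,j,F,G,E,I], logical=[A,B,C,D,j,F,G,E,I]
After op 3 (rotate(+1)): offset=1, physical=[A,B,C,D,j,F,G,E,I], logical=[B,C,D,j,F,G,E,I,A]
After op 4 (rotate(-1)): offset=0, physical=[A,B,C,D,j,F,G,E,I], logical=[A,B,C,D,j,F,G,E,I]
After op 5 (swap(8, 2)): offset=0, physical=[A,B,I,D,j,F,G,E,C], logical=[A,B,I,D,j,F,G,E,C]
After op 6 (swap(4, 0)): offset=0, physical=[j,B,I,D,A,F,G,E,C], logical=[j,B,I,D,A,F,G,E,C]
After op 7 (swap(0, 5)): offset=0, physical=[F,B,I,D,A,j,G,E,C], logical=[F,B,I,D,A,j,G,E,C]
After op 8 (swap(7, 1)): offset=0, physical=[F,E,I,D,A,j,G,B,C], logical=[F,E,I,D,A,j,G,B,C]
After op 9 (rotate(-2)): offset=7, physical=[F,E,I,D,A,j,G,B,C], logical=[B,C,F,E,I,D,A,j,G]
After op 10 (replace(0, 'p')): offset=7, physical=[F,E,I,D,A,j,G,p,C], logical=[p,C,F,E,I,D,A,j,G]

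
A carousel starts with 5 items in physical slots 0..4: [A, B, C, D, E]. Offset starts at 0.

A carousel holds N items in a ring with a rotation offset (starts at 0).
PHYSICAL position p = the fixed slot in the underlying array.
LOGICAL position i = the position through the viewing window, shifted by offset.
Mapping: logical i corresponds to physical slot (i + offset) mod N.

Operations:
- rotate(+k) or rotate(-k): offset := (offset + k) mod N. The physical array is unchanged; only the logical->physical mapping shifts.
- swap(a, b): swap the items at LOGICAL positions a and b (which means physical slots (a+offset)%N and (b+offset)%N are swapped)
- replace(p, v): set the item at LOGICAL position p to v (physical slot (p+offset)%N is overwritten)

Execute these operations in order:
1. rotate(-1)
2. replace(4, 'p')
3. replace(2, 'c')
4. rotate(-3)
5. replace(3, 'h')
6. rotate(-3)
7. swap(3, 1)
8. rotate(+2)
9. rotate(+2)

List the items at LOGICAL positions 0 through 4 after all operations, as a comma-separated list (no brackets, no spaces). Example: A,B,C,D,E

Answer: C,p,c,A,h

Derivation:
After op 1 (rotate(-1)): offset=4, physical=[A,B,C,D,E], logical=[E,A,B,C,D]
After op 2 (replace(4, 'p')): offset=4, physical=[A,B,C,p,E], logical=[E,A,B,C,p]
After op 3 (replace(2, 'c')): offset=4, physical=[A,c,C,p,E], logical=[E,A,c,C,p]
After op 4 (rotate(-3)): offset=1, physical=[A,c,C,p,E], logical=[c,C,p,E,A]
After op 5 (replace(3, 'h')): offset=1, physical=[A,c,C,p,h], logical=[c,C,p,h,A]
After op 6 (rotate(-3)): offset=3, physical=[A,c,C,p,h], logical=[p,h,A,c,C]
After op 7 (swap(3, 1)): offset=3, physical=[A,h,C,p,c], logical=[p,c,A,h,C]
After op 8 (rotate(+2)): offset=0, physical=[A,h,C,p,c], logical=[A,h,C,p,c]
After op 9 (rotate(+2)): offset=2, physical=[A,h,C,p,c], logical=[C,p,c,A,h]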